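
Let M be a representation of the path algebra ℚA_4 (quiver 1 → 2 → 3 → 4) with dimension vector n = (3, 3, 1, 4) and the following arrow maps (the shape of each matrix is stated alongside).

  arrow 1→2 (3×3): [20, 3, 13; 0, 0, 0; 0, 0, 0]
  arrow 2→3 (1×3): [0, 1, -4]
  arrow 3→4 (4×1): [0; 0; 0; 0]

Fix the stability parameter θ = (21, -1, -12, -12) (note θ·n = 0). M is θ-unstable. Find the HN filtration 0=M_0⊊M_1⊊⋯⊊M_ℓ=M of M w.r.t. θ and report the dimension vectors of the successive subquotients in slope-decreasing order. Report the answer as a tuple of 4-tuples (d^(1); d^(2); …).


Barcode: M ≅ I[1,1]^2, I[1,2], I[2,2], I[2,3], I[4,4]^4. HN layers by μ_θ (5 steps, strictly decreasing):
  μ^(1)=21; μ^(2)=10; μ^(3)=-1; μ^(4)=-13/2; μ^(5)=-12

((2, 0, 0, 0); (1, 1, 0, 0); (0, 1, 0, 0); (0, 1, 1, 0); (0, 0, 0, 4))


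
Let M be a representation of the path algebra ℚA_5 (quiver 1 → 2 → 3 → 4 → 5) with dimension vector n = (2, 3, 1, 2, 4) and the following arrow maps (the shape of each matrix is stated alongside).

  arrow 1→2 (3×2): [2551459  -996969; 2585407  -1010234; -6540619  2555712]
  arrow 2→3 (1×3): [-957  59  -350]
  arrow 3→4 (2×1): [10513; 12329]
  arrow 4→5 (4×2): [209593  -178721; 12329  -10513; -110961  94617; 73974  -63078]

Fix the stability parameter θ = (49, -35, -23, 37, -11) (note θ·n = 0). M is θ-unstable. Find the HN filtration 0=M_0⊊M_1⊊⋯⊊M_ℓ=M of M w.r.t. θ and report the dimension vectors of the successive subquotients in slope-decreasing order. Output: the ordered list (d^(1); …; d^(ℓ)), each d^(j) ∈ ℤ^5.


Barcode: M ≅ I[1,2], I[1,4], I[2,2], I[4,5], I[5,5]^3. HN layers by μ_θ (6 steps, strictly decreasing):
  μ^(1)=37; μ^(2)=13; μ^(3)=7; μ^(4)=-3; μ^(5)=-11; μ^(6)=-35

((0, 0, 0, 1, 0); (0, 0, 0, 1, 1); (1, 1, 0, 0, 0); (1, 1, 1, 0, 0); (0, 0, 0, 0, 3); (0, 1, 0, 0, 0))


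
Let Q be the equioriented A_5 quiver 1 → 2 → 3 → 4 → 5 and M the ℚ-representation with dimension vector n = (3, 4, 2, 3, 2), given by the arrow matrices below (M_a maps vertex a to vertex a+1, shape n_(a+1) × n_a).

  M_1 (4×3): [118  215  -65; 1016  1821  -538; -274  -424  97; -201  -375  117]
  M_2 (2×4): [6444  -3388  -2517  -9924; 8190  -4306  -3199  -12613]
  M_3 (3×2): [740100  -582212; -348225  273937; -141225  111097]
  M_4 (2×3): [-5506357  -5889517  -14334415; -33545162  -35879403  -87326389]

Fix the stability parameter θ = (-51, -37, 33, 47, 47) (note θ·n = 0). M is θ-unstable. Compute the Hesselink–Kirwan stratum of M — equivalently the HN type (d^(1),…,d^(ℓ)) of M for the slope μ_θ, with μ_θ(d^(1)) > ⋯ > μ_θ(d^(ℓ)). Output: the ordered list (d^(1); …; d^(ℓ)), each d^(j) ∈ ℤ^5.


Interval decomposition of M: I[1,2], I[1,3], I[1,4], I[2,2], I[4,5]^2.
HN type (ℓ=4): μ^(1)=47; μ^(2)=33; μ^(3)=-37; μ^(4)=-51

((0, 0, 0, 3, 2); (0, 0, 2, 0, 0); (0, 4, 0, 0, 0); (3, 0, 0, 0, 0))


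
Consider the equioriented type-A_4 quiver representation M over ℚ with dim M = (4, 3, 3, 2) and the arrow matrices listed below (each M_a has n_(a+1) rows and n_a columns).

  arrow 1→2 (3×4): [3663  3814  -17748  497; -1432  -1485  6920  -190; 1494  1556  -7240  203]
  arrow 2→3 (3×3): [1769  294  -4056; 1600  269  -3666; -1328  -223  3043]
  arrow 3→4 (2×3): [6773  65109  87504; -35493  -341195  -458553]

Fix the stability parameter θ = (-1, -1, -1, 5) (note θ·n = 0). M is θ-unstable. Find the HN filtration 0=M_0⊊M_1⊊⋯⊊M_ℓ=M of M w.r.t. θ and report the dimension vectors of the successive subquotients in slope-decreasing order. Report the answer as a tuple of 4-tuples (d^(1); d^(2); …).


Barcode: M ≅ I[1,1], I[1,3], I[1,4]^2. HN layers by μ_θ (2 steps, strictly decreasing):
  μ^(1)=5; μ^(2)=-1

((0, 0, 0, 2); (4, 3, 3, 0))


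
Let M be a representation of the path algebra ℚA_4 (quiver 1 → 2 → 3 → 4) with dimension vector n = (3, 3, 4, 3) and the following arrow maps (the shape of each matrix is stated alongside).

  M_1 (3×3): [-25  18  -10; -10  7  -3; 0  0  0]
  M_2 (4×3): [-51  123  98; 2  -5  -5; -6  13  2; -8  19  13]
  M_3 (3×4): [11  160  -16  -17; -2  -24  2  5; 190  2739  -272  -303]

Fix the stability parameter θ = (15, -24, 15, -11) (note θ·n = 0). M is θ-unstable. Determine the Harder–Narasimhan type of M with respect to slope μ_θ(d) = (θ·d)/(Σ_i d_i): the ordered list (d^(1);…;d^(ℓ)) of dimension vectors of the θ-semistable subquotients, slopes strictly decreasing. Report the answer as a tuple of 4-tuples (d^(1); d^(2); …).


Barcode: M ≅ I[1,1], I[1,4]^2, I[2,3], I[3,4]. HN layers by μ_θ (4 steps, strictly decreasing):
  μ^(1)=15; μ^(2)=2; μ^(3)=-9/2; μ^(4)=-24

((1, 0, 1, 0); (0, 0, 3, 3); (2, 2, 0, 0); (0, 1, 0, 0))


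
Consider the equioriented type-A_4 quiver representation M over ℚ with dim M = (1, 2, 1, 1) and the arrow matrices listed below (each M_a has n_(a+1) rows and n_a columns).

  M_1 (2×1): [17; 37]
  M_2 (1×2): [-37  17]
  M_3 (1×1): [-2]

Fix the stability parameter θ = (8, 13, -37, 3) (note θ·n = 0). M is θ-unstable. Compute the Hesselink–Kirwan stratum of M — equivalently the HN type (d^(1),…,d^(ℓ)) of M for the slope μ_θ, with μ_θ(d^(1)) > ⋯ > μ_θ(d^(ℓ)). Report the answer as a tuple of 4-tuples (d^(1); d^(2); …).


Via rank(M_{q-1}∘⋯∘M_p): M ≅ I[1,2], I[2,4].
μ_θ-semistable layers: μ^(1)=13; μ^(2)=8; μ^(3)=3; μ^(4)=-12

((0, 1, 0, 0); (1, 0, 0, 0); (0, 0, 0, 1); (0, 1, 1, 0))


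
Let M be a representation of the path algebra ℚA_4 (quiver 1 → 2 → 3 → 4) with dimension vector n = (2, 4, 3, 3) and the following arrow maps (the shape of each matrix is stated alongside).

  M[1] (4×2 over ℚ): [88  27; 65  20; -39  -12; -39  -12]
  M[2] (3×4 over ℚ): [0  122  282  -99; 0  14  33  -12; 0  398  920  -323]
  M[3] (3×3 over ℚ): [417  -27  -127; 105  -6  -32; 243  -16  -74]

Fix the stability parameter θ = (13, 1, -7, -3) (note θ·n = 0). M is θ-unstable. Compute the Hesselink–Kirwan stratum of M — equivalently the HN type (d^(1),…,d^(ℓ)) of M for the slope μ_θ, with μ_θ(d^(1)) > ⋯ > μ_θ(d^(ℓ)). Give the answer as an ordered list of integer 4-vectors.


Interval decomposition of M: I[1,2], I[1,4], I[2,2], I[2,4], I[3,3], I[4,4].
HN type (ℓ=4): μ^(1)=7; μ^(2)=1; μ^(3)=-3; μ^(4)=-7

((1, 1, 0, 0); (1, 2, 1, 1); (0, 1, 1, 2); (0, 0, 1, 0))


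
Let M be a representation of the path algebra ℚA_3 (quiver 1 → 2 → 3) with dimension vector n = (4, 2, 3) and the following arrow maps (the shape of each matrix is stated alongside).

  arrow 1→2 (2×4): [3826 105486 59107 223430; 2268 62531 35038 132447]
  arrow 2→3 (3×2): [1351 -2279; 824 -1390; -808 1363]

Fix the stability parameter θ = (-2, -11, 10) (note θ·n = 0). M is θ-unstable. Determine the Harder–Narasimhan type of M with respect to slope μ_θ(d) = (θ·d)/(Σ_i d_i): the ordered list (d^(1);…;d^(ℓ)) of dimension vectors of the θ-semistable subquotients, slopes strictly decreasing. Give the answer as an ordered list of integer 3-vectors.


Interval decomposition of M: I[1,1]^2, I[1,3]^2, I[3,3].
HN type (ℓ=3): μ^(1)=10; μ^(2)=-2; μ^(3)=-13/2

((0, 0, 3); (2, 0, 0); (2, 2, 0))


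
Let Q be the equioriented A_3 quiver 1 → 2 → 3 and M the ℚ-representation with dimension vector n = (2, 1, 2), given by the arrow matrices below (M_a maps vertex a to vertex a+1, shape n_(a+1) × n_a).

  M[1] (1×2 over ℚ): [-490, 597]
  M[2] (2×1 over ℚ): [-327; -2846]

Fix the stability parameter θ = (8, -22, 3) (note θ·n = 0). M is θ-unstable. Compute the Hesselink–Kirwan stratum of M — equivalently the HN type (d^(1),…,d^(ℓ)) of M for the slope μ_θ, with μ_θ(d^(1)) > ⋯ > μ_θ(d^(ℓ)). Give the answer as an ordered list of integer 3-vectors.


Barcode: M ≅ I[1,1], I[1,3], I[3,3]. HN layers by μ_θ (3 steps, strictly decreasing):
  μ^(1)=8; μ^(2)=3; μ^(3)=-7

((1, 0, 0); (0, 0, 2); (1, 1, 0))


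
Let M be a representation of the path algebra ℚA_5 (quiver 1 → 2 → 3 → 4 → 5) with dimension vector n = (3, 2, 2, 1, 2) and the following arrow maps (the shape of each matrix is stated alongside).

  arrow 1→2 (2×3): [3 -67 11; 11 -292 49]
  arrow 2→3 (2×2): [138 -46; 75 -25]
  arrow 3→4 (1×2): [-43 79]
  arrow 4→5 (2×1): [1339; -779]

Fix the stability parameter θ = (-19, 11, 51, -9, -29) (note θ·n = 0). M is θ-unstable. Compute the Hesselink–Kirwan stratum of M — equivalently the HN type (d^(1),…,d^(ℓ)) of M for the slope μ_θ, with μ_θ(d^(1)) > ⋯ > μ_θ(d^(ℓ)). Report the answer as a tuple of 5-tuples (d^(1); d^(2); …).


Interval decomposition of M: I[1,1], I[1,2], I[1,5], I[3,3], I[5,5].
HN type (ℓ=5): μ^(1)=51; μ^(2)=11; μ^(3)=6; μ^(4)=-19; μ^(5)=-29

((0, 0, 1, 0, 0); (0, 1, 0, 0, 0); (0, 1, 1, 1, 1); (3, 0, 0, 0, 0); (0, 0, 0, 0, 1))


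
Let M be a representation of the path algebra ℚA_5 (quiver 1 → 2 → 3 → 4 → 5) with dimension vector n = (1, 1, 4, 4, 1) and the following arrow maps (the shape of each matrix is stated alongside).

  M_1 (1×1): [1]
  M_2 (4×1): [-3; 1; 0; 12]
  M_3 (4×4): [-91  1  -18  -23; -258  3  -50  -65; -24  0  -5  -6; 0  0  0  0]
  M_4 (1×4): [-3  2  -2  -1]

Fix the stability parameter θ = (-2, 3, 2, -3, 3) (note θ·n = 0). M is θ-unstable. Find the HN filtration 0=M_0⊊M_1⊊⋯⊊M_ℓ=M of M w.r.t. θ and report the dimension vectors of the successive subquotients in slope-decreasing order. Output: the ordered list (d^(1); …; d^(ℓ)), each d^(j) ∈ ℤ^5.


Interval decomposition of M: I[1,4], I[3,3], I[3,4], I[3,5], I[4,4].
HN type (ℓ=6): μ^(1)=3; μ^(2)=2; μ^(3)=2/3; μ^(4)=-1/2; μ^(5)=-2; μ^(6)=-3

((0, 0, 0, 0, 1); (0, 0, 1, 0, 0); (0, 1, 1, 1, 0); (0, 0, 2, 2, 0); (1, 0, 0, 0, 0); (0, 0, 0, 1, 0))


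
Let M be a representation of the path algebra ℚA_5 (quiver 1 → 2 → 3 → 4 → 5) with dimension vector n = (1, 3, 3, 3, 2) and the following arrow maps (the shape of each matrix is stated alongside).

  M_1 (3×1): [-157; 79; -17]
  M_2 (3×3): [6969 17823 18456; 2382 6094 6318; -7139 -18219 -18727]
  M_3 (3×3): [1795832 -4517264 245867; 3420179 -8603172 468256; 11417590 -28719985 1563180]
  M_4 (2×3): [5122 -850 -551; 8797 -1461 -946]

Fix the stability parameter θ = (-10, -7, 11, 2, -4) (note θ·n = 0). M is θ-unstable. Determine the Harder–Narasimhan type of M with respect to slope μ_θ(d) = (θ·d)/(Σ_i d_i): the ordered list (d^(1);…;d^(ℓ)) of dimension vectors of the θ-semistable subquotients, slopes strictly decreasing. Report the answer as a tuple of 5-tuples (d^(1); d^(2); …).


Barcode: M ≅ I[1,5], I[2,2], I[2,5], I[3,4]. HN layers by μ_θ (4 steps, strictly decreasing):
  μ^(1)=13/2; μ^(2)=3; μ^(3)=-7; μ^(4)=-10

((0, 0, 1, 1, 0); (0, 0, 2, 2, 2); (0, 3, 0, 0, 0); (1, 0, 0, 0, 0))


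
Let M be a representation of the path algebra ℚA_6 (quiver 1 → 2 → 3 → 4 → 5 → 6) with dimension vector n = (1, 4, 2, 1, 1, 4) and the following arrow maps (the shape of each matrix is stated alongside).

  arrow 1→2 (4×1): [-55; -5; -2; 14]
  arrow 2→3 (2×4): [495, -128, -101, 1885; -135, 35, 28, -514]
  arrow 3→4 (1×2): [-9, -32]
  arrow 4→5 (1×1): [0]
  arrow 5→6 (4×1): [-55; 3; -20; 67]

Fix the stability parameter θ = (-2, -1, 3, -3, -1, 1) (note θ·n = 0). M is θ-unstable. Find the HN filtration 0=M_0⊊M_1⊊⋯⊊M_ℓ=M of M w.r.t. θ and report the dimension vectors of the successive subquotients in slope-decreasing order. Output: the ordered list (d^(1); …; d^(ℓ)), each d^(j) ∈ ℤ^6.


Via rank(M_{q-1}∘⋯∘M_p): M ≅ I[1,4], I[2,2]^2, I[2,3], I[5,6], I[6,6]^3.
μ_θ-semistable layers: μ^(1)=3; μ^(2)=1; μ^(3)=0; μ^(4)=-1; μ^(5)=-2

((0, 0, 1, 0, 0, 0); (0, 0, 0, 0, 0, 4); (0, 0, 1, 1, 0, 0); (0, 4, 0, 0, 1, 0); (1, 0, 0, 0, 0, 0))


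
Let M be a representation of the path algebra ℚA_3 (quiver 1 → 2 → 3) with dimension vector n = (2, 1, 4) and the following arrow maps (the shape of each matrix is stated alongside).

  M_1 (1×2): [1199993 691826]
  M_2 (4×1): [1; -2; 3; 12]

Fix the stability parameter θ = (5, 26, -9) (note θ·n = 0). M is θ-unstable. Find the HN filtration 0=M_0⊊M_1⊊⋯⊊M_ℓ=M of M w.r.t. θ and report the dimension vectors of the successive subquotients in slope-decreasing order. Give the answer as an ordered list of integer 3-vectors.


Interval decomposition of M: I[1,1], I[1,3], I[3,3]^3.
HN type (ℓ=3): μ^(1)=17/2; μ^(2)=5; μ^(3)=-9

((0, 1, 1); (2, 0, 0); (0, 0, 3))


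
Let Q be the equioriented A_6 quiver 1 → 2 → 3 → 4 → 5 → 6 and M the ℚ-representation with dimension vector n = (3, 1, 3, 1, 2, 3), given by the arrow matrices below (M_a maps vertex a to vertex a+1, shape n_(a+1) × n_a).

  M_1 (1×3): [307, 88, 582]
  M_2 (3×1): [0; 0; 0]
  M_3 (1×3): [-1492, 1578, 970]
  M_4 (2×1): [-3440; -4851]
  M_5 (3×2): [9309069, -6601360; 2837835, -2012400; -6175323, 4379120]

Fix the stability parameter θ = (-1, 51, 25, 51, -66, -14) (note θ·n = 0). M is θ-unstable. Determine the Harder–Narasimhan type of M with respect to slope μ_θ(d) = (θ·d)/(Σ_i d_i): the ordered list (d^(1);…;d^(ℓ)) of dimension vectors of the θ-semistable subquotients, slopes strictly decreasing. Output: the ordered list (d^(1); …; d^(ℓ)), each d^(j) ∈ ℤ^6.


Via rank(M_{q-1}∘⋯∘M_p): M ≅ I[1,1]^2, I[1,2], I[3,3]^2, I[3,5], I[5,6], I[6,6]^2.
μ_θ-semistable layers: μ^(1)=51; μ^(2)=25; μ^(3)=10/3; μ^(4)=-1; μ^(5)=-14; μ^(6)=-66

((0, 1, 0, 0, 0, 0); (0, 0, 2, 0, 0, 0); (0, 0, 1, 1, 1, 0); (3, 0, 0, 0, 0, 0); (0, 0, 0, 0, 0, 3); (0, 0, 0, 0, 1, 0))


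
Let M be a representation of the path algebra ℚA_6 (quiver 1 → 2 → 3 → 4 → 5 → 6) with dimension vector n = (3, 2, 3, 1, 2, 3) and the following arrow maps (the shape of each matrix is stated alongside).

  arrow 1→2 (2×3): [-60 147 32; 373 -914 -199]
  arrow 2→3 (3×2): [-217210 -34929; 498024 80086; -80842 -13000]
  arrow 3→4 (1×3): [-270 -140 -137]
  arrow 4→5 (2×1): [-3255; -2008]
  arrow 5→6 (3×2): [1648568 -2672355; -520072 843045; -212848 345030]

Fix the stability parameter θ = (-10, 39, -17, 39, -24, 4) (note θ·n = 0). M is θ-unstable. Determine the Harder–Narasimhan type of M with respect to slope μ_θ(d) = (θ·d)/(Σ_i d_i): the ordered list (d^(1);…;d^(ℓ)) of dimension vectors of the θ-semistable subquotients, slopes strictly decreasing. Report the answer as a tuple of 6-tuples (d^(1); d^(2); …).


Via rank(M_{q-1}∘⋯∘M_p): M ≅ I[1,1], I[1,3], I[1,5], I[3,3], I[5,6], I[6,6]^2.
μ_θ-semistable layers: μ^(1)=11; μ^(2)=37/4; μ^(3)=4; μ^(4)=-10; μ^(5)=-17; μ^(6)=-24

((0, 1, 1, 0, 0, 0); (0, 1, 1, 1, 1, 0); (0, 0, 0, 0, 0, 3); (3, 0, 0, 0, 0, 0); (0, 0, 1, 0, 0, 0); (0, 0, 0, 0, 1, 0))


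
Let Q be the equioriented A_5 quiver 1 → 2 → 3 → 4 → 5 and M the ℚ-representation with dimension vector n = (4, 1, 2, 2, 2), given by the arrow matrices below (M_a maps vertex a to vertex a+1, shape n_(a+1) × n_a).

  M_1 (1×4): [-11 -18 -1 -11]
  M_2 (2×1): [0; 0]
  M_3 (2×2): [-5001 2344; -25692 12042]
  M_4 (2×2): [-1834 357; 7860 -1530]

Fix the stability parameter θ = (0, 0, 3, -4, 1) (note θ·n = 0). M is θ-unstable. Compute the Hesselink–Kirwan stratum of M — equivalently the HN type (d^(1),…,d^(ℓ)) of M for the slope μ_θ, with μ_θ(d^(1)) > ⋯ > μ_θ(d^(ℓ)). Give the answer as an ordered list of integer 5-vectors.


Interval decomposition of M: I[1,1]^3, I[1,2], I[3,4], I[3,5], I[5,5].
HN type (ℓ=3): μ^(1)=1; μ^(2)=0; μ^(3)=-1/2

((0, 0, 0, 0, 2); (4, 1, 0, 0, 0); (0, 0, 2, 2, 0))


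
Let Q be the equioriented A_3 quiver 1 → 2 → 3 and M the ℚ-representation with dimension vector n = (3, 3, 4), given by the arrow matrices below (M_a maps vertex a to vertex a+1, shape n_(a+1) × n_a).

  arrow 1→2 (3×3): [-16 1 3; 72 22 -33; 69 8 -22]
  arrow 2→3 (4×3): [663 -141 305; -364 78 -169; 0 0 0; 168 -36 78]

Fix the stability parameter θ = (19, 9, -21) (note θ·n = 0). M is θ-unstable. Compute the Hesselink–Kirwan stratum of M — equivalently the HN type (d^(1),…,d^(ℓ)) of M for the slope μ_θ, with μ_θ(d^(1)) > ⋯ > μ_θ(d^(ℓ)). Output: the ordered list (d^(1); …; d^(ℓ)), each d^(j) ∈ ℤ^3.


Interval decomposition of M: I[1,2], I[1,3]^2, I[3,3]^2.
HN type (ℓ=3): μ^(1)=14; μ^(2)=7/3; μ^(3)=-21

((1, 1, 0); (2, 2, 2); (0, 0, 2))


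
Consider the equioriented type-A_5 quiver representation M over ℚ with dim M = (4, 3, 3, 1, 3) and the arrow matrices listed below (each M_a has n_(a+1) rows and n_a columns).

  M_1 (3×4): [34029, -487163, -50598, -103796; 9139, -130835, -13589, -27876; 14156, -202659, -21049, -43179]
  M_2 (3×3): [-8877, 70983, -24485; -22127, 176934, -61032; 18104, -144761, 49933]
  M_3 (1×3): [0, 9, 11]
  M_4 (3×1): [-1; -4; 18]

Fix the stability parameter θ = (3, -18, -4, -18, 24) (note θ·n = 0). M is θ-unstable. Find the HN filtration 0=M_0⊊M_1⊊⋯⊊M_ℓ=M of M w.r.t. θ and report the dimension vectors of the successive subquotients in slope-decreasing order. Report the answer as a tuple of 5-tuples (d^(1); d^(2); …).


Interval decomposition of M: I[1,1], I[1,3]^2, I[1,5], I[5,5]^2.
HN type (ℓ=5): μ^(1)=24; μ^(2)=3; μ^(3)=-4; μ^(4)=-15/2; μ^(5)=-37/4

((0, 0, 0, 0, 3); (1, 0, 0, 0, 0); (0, 0, 2, 0, 0); (2, 2, 0, 0, 0); (1, 1, 1, 1, 0))


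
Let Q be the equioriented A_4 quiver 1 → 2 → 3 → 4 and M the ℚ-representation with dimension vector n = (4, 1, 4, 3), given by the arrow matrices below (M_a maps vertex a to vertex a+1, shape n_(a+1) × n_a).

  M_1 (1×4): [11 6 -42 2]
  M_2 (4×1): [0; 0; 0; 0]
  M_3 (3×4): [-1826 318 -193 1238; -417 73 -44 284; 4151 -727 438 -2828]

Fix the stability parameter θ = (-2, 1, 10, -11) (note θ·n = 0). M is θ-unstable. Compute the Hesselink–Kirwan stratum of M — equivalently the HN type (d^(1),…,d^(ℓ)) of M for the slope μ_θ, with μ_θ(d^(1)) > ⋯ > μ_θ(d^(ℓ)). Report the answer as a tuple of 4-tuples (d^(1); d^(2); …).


Via rank(M_{q-1}∘⋯∘M_p): M ≅ I[1,1]^3, I[1,2], I[3,3], I[3,4]^3.
μ_θ-semistable layers: μ^(1)=10; μ^(2)=1; μ^(3)=-1/2; μ^(4)=-2

((0, 0, 1, 0); (0, 1, 0, 0); (0, 0, 3, 3); (4, 0, 0, 0))


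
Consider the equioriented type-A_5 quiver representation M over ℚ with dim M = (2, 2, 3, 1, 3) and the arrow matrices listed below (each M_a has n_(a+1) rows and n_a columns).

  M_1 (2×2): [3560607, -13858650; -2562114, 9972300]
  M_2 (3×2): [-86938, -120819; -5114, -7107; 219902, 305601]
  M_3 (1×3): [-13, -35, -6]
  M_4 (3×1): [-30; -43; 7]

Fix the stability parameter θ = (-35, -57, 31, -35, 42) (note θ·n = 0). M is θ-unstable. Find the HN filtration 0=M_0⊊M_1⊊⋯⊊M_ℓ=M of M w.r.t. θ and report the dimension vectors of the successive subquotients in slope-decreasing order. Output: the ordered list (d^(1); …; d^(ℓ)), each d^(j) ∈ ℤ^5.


Interval decomposition of M: I[1,1], I[1,2], I[2,5], I[3,3]^2, I[5,5]^2.
HN type (ℓ=6): μ^(1)=42; μ^(2)=31; μ^(3)=-2; μ^(4)=-35; μ^(5)=-46; μ^(6)=-57

((0, 0, 0, 0, 3); (0, 0, 2, 0, 0); (0, 0, 1, 1, 0); (1, 0, 0, 0, 0); (1, 1, 0, 0, 0); (0, 1, 0, 0, 0))


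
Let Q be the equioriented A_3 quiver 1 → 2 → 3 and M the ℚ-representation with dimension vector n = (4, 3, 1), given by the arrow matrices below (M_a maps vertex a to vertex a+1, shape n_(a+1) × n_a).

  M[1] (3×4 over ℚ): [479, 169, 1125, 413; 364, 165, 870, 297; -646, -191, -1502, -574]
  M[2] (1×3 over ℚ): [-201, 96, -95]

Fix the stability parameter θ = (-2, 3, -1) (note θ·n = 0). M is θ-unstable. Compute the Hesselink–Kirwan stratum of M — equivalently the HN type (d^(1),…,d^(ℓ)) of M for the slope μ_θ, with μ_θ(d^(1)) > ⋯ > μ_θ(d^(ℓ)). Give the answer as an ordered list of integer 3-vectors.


Barcode: M ≅ I[1,1], I[1,2]^2, I[1,3]. HN layers by μ_θ (3 steps, strictly decreasing):
  μ^(1)=3; μ^(2)=1; μ^(3)=-2

((0, 2, 0); (0, 1, 1); (4, 0, 0))


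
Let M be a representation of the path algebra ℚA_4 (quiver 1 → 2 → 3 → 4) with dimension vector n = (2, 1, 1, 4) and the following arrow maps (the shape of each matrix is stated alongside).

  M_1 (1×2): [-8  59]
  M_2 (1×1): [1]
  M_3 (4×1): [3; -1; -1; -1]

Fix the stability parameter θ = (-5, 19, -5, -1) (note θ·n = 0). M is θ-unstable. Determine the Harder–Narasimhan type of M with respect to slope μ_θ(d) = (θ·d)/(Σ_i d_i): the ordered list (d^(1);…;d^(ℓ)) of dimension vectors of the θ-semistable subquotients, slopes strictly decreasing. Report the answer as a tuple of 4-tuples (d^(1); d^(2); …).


Barcode: M ≅ I[1,1], I[1,4], I[4,4]^3. HN layers by μ_θ (3 steps, strictly decreasing):
  μ^(1)=13/3; μ^(2)=-1; μ^(3)=-5

((0, 1, 1, 1); (0, 0, 0, 3); (2, 0, 0, 0))


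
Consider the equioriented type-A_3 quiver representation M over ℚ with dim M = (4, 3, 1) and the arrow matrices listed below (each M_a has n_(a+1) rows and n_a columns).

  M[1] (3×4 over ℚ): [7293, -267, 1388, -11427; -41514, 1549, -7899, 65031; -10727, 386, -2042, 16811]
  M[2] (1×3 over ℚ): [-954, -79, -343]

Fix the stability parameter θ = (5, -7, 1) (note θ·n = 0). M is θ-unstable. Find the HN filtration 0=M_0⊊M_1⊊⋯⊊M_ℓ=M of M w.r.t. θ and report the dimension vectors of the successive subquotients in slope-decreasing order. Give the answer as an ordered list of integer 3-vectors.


Via rank(M_{q-1}∘⋯∘M_p): M ≅ I[1,1], I[1,2]^2, I[1,3].
μ_θ-semistable layers: μ^(1)=5; μ^(2)=1; μ^(3)=-1

((1, 0, 0); (0, 0, 1); (3, 3, 0))


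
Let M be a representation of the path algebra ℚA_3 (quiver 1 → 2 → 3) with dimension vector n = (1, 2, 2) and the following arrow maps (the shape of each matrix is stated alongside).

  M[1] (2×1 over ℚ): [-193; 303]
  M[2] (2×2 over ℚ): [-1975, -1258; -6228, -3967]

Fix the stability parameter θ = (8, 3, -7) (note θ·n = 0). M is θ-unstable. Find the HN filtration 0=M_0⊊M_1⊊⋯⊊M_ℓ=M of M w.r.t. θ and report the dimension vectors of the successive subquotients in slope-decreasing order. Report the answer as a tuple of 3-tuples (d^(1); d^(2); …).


Via rank(M_{q-1}∘⋯∘M_p): M ≅ I[1,3], I[2,3].
μ_θ-semistable layers: μ^(1)=4/3; μ^(2)=-2

((1, 1, 1); (0, 1, 1))


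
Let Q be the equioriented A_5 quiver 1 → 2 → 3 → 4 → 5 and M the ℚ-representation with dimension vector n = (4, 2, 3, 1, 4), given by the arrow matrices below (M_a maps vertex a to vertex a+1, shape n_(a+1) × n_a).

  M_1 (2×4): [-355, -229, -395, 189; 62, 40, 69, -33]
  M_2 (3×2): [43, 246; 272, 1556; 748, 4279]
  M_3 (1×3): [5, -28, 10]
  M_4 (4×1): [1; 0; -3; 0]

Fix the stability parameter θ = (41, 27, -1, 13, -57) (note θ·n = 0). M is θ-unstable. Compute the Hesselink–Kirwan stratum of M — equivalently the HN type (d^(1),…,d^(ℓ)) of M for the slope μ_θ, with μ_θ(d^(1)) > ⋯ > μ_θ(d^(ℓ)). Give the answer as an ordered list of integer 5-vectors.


Interval decomposition of M: I[1,1]^2, I[1,3], I[1,5], I[3,3], I[5,5]^3.
HN type (ℓ=5): μ^(1)=41; μ^(2)=67/3; μ^(3)=23/5; μ^(4)=-1; μ^(5)=-57

((2, 0, 0, 0, 0); (1, 1, 1, 0, 0); (1, 1, 1, 1, 1); (0, 0, 1, 0, 0); (0, 0, 0, 0, 3))


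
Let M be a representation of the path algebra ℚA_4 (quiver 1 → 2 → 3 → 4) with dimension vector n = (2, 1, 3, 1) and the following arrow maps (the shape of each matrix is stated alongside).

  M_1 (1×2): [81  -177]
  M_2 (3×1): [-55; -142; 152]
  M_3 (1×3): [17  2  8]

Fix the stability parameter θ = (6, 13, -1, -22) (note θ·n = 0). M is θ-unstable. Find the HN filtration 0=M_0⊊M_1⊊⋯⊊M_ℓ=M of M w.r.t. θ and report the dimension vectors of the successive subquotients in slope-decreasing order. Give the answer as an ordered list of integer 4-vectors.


Via rank(M_{q-1}∘⋯∘M_p): M ≅ I[1,1], I[1,4], I[3,3]^2.
μ_θ-semistable layers: μ^(1)=6; μ^(2)=-1

((1, 0, 0, 0); (1, 1, 3, 1))


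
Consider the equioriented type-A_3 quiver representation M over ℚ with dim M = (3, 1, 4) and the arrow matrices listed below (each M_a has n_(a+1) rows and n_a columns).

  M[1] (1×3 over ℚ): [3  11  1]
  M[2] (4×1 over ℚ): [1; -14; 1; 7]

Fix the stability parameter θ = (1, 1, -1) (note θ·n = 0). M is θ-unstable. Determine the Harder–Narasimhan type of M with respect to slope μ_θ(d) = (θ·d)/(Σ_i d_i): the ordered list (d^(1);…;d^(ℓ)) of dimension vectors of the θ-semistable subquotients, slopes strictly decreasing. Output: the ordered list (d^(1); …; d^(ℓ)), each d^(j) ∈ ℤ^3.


Barcode: M ≅ I[1,1]^2, I[1,3], I[3,3]^3. HN layers by μ_θ (3 steps, strictly decreasing):
  μ^(1)=1; μ^(2)=1/3; μ^(3)=-1

((2, 0, 0); (1, 1, 1); (0, 0, 3))


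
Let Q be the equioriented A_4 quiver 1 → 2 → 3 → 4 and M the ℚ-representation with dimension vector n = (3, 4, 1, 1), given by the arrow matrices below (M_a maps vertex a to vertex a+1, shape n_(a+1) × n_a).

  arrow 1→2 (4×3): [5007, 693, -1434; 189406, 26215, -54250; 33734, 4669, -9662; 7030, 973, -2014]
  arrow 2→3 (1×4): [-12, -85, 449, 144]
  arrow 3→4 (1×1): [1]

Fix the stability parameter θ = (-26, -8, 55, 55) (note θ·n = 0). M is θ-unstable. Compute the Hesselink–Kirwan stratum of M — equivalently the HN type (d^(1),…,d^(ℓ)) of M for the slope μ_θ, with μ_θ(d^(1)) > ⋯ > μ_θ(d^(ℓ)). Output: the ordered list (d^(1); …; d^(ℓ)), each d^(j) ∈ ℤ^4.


Barcode: M ≅ I[1,1], I[1,2], I[1,4], I[2,2]^2. HN layers by μ_θ (3 steps, strictly decreasing):
  μ^(1)=55; μ^(2)=-8; μ^(3)=-26

((0, 0, 1, 1); (0, 4, 0, 0); (3, 0, 0, 0))


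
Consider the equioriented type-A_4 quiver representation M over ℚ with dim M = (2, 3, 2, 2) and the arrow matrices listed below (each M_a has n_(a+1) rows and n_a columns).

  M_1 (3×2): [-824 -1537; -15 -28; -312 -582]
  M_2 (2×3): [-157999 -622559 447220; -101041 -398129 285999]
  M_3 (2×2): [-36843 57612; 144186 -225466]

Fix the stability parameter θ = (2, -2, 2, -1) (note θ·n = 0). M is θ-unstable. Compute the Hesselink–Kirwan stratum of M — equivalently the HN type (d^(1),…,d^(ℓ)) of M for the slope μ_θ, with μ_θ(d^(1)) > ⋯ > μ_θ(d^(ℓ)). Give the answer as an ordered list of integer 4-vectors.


Interval decomposition of M: I[1,4]^2, I[2,2].
HN type (ℓ=3): μ^(1)=1/2; μ^(2)=0; μ^(3)=-2

((0, 0, 2, 2); (2, 2, 0, 0); (0, 1, 0, 0))


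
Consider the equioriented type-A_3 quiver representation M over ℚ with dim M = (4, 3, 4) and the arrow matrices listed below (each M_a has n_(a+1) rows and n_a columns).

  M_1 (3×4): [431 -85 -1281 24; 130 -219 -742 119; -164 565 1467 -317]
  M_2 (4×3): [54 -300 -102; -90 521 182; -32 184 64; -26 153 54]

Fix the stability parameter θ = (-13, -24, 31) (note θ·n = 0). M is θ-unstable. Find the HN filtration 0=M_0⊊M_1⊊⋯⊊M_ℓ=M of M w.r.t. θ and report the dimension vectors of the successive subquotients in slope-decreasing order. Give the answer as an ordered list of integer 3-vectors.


Barcode: M ≅ I[1,1], I[1,2], I[1,3]^2, I[3,3]^2. HN layers by μ_θ (3 steps, strictly decreasing):
  μ^(1)=31; μ^(2)=-13; μ^(3)=-37/2

((0, 0, 4); (1, 0, 0); (3, 3, 0))


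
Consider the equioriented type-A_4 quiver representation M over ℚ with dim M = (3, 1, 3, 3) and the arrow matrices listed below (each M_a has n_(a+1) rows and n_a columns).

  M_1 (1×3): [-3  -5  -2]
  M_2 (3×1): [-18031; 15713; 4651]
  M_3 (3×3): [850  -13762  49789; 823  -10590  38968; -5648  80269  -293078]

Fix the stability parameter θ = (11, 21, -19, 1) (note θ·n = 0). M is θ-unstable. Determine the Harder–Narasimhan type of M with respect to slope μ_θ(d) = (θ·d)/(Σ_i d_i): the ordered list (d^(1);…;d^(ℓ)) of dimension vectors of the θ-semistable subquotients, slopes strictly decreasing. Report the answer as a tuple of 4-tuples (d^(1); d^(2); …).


Interval decomposition of M: I[1,1]^2, I[1,4], I[3,4]^2.
HN type (ℓ=4): μ^(1)=11; μ^(2)=7/2; μ^(3)=1; μ^(4)=-19

((2, 0, 0, 0); (1, 1, 1, 1); (0, 0, 0, 2); (0, 0, 2, 0))


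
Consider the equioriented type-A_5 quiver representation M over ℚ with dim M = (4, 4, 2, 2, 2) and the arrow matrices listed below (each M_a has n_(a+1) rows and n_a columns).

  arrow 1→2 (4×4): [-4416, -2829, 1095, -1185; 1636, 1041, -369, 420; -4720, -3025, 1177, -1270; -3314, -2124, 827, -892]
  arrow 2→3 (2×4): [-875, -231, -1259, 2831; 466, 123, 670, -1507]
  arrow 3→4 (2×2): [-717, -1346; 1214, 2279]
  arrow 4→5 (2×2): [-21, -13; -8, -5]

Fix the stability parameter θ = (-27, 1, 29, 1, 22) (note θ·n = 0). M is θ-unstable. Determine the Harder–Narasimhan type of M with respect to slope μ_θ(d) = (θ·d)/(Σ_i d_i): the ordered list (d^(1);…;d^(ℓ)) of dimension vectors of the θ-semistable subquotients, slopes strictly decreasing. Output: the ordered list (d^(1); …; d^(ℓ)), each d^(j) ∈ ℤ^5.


Via rank(M_{q-1}∘⋯∘M_p): M ≅ I[1,2]^2, I[1,5]^2.
μ_θ-semistable layers: μ^(1)=22; μ^(2)=15; μ^(3)=1; μ^(4)=-27

((0, 0, 0, 0, 2); (0, 0, 2, 2, 0); (0, 4, 0, 0, 0); (4, 0, 0, 0, 0))


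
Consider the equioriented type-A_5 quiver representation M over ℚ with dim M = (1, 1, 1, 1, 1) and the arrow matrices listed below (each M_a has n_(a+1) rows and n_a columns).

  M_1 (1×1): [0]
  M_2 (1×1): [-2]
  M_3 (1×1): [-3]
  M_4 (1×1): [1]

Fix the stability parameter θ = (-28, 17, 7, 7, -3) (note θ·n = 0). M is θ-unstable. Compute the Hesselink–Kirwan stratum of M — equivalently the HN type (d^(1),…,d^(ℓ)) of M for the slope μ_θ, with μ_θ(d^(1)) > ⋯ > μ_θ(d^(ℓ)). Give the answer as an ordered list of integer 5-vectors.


Barcode: M ≅ I[1,1], I[2,5]. HN layers by μ_θ (2 steps, strictly decreasing):
  μ^(1)=7; μ^(2)=-28

((0, 1, 1, 1, 1); (1, 0, 0, 0, 0))


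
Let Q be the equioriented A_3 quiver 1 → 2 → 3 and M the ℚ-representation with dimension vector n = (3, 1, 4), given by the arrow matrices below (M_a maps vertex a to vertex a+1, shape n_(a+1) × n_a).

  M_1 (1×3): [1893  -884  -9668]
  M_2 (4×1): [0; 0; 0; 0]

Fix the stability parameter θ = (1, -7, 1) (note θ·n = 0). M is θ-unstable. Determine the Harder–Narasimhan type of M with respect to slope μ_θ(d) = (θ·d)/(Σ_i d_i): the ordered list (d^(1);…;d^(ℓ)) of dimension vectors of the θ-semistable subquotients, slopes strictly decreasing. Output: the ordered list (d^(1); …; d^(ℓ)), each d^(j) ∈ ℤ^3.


Via rank(M_{q-1}∘⋯∘M_p): M ≅ I[1,1]^2, I[1,2], I[3,3]^4.
μ_θ-semistable layers: μ^(1)=1; μ^(2)=-3

((2, 0, 4); (1, 1, 0))


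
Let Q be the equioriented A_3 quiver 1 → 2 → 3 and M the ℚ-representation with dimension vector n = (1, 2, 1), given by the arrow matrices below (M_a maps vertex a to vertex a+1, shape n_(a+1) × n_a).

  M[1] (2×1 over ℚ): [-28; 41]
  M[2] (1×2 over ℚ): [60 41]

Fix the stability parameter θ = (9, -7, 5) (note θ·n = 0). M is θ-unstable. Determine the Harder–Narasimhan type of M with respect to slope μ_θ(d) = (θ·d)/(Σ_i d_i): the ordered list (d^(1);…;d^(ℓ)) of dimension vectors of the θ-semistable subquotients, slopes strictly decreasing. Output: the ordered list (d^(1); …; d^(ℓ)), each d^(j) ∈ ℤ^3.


Barcode: M ≅ I[1,3], I[2,2]. HN layers by μ_θ (3 steps, strictly decreasing):
  μ^(1)=5; μ^(2)=1; μ^(3)=-7

((0, 0, 1); (1, 1, 0); (0, 1, 0))


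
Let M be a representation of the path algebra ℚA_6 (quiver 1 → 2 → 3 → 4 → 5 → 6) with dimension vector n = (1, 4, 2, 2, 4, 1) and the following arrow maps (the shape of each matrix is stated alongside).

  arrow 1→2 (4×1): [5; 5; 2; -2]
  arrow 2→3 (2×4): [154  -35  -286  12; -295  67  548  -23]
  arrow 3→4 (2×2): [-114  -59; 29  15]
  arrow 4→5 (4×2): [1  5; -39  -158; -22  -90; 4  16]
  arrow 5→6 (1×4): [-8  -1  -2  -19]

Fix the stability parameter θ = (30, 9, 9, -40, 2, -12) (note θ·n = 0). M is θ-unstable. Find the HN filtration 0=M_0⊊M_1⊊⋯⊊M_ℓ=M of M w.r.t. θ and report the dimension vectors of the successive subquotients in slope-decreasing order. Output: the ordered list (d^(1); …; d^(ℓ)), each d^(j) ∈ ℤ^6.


Barcode: M ≅ I[1,6], I[2,2]^2, I[2,5], I[5,5]^2. HN layers by μ_θ (4 steps, strictly decreasing):
  μ^(1)=9; μ^(2)=2; μ^(3)=-1/3; μ^(4)=-22/3

((0, 2, 0, 0, 0, 0); (0, 0, 0, 0, 3, 0); (1, 1, 1, 1, 1, 1); (0, 1, 1, 1, 0, 0))


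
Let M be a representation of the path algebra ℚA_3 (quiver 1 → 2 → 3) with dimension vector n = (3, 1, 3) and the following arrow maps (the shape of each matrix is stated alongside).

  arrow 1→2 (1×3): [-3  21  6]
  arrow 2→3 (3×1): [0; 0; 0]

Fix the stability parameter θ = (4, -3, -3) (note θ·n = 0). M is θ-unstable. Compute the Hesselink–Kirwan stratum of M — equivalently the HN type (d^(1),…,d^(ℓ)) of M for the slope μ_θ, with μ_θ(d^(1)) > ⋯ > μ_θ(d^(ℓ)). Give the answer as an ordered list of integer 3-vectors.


Via rank(M_{q-1}∘⋯∘M_p): M ≅ I[1,1]^2, I[1,2], I[3,3]^3.
μ_θ-semistable layers: μ^(1)=4; μ^(2)=1/2; μ^(3)=-3

((2, 0, 0); (1, 1, 0); (0, 0, 3))


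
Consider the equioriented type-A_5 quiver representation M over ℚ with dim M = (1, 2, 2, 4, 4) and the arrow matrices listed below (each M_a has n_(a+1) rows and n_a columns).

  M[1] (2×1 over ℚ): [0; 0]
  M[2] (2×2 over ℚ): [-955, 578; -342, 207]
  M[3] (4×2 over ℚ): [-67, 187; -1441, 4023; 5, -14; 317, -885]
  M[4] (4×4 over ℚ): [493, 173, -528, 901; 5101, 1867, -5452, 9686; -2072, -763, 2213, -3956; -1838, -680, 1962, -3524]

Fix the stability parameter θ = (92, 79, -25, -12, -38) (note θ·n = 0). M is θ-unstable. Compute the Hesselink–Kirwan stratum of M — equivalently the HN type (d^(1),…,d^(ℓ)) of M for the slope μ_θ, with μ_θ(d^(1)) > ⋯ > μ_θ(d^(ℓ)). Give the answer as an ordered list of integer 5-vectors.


Barcode: M ≅ I[1,1], I[2,5]^2, I[4,5]^2. HN layers by μ_θ (3 steps, strictly decreasing):
  μ^(1)=92; μ^(2)=1; μ^(3)=-25

((1, 0, 0, 0, 0); (0, 2, 2, 2, 2); (0, 0, 0, 2, 2))


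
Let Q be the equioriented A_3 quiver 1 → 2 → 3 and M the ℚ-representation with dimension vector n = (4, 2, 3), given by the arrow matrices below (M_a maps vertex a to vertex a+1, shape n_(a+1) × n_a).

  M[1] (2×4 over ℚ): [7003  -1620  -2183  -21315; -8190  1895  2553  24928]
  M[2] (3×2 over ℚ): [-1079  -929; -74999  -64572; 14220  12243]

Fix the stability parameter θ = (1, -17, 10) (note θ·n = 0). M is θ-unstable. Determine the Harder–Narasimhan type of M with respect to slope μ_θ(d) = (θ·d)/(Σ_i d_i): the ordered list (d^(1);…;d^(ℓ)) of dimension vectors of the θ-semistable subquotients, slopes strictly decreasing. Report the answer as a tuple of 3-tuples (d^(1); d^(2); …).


Interval decomposition of M: I[1,1]^2, I[1,3]^2, I[3,3].
HN type (ℓ=3): μ^(1)=10; μ^(2)=1; μ^(3)=-8

((0, 0, 3); (2, 0, 0); (2, 2, 0))


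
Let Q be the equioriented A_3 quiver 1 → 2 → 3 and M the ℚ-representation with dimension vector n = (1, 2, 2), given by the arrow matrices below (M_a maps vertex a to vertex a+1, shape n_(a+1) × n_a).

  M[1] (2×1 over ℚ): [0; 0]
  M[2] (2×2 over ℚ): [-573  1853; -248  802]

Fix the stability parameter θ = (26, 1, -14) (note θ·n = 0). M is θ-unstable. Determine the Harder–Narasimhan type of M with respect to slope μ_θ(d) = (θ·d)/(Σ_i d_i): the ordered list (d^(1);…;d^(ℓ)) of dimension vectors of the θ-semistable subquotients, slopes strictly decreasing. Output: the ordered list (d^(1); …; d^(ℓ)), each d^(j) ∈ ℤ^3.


Barcode: M ≅ I[1,1], I[2,3]^2. HN layers by μ_θ (2 steps, strictly decreasing):
  μ^(1)=26; μ^(2)=-13/2

((1, 0, 0); (0, 2, 2))


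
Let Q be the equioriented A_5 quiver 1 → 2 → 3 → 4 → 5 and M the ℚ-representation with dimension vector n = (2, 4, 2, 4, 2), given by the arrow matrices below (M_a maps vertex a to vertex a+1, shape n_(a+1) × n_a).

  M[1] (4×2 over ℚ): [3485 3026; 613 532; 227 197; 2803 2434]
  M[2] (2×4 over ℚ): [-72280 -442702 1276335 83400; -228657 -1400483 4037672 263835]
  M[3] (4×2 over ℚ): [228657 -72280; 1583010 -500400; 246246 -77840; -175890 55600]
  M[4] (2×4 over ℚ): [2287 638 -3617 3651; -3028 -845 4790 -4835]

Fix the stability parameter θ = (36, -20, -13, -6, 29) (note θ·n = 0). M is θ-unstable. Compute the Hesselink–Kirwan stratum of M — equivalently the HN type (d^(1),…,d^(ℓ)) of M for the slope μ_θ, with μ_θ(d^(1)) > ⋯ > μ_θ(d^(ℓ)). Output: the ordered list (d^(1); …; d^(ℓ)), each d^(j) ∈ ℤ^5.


Barcode: M ≅ I[1,3], I[1,5], I[2,2]^2, I[4,4]^2, I[4,5]. HN layers by μ_θ (5 steps, strictly decreasing):
  μ^(1)=29; μ^(2)=1; μ^(3)=-3/4; μ^(4)=-6; μ^(5)=-20

((0, 0, 0, 0, 2); (1, 1, 1, 0, 0); (1, 1, 1, 1, 0); (0, 0, 0, 3, 0); (0, 2, 0, 0, 0))


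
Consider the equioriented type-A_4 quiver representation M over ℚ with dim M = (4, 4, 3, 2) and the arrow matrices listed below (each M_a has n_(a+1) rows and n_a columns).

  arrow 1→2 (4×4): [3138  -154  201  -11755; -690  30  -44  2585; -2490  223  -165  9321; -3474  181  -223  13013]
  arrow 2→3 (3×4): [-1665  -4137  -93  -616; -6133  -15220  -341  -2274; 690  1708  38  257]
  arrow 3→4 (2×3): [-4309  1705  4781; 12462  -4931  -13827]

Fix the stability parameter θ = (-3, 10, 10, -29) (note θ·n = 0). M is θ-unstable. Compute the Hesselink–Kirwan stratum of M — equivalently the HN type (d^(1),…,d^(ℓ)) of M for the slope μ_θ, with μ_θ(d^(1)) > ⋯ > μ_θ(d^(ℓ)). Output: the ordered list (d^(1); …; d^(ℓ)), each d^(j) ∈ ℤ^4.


Interval decomposition of M: I[1,1], I[1,3], I[1,4]^2, I[2,2].
HN type (ℓ=2): μ^(1)=10; μ^(2)=-3

((0, 2, 1, 0); (4, 2, 2, 2))


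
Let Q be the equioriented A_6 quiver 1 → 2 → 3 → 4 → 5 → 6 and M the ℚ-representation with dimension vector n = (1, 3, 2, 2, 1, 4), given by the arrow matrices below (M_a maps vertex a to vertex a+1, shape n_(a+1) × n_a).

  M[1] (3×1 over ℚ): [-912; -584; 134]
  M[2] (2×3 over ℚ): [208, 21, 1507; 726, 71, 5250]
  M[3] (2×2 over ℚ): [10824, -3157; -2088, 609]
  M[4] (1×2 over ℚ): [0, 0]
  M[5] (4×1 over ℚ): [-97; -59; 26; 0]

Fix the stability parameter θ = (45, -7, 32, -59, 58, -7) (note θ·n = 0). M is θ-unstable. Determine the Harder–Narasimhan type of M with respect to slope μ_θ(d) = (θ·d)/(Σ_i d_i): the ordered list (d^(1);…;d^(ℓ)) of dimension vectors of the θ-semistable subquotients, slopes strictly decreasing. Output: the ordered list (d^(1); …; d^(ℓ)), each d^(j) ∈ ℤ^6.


Interval decomposition of M: I[1,4], I[2,2], I[2,3], I[4,4], I[5,6], I[6,6]^3.
HN type (ℓ=5): μ^(1)=32; μ^(2)=51/2; μ^(3)=11/4; μ^(4)=-7; μ^(5)=-59

((0, 0, 1, 0, 0, 0); (0, 0, 0, 0, 1, 1); (1, 1, 1, 1, 0, 0); (0, 2, 0, 0, 0, 3); (0, 0, 0, 1, 0, 0))


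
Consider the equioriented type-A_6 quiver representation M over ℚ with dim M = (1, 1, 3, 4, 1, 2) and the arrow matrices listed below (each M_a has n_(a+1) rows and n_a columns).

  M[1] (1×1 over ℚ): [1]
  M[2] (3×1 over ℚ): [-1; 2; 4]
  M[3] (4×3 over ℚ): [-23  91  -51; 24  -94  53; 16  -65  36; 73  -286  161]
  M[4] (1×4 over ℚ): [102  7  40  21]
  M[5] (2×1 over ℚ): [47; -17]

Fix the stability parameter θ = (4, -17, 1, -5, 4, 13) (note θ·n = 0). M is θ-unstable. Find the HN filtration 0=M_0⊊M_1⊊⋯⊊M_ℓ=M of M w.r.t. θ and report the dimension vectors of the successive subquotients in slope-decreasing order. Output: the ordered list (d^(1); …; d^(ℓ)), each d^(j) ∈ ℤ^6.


Barcode: M ≅ I[1,6], I[3,4]^2, I[4,4], I[6,6]. HN layers by μ_θ (5 steps, strictly decreasing):
  μ^(1)=13; μ^(2)=4; μ^(3)=-2; μ^(4)=-5; μ^(5)=-13/2

((0, 0, 0, 0, 0, 2); (0, 0, 0, 0, 1, 0); (0, 0, 3, 3, 0, 0); (0, 0, 0, 1, 0, 0); (1, 1, 0, 0, 0, 0))


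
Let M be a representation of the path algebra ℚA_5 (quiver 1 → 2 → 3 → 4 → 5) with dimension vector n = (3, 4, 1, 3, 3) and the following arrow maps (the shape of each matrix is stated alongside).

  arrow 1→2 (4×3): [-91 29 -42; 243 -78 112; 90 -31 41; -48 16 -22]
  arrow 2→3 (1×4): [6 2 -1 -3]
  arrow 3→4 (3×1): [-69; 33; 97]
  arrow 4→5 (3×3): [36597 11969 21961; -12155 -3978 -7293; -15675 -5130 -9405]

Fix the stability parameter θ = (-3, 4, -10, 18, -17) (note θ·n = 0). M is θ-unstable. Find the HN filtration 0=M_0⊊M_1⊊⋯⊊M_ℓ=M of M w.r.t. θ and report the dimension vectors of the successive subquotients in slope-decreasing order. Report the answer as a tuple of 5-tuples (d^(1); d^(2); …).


Barcode: M ≅ I[1,2]^2, I[1,5], I[2,2], I[4,4], I[4,5], I[5,5]. HN layers by μ_θ (5 steps, strictly decreasing):
  μ^(1)=18; μ^(2)=4; μ^(3)=1/2; μ^(4)=-3; μ^(5)=-17

((0, 0, 0, 1, 0); (0, 3, 0, 0, 0); (0, 0, 0, 2, 2); (3, 1, 1, 0, 0); (0, 0, 0, 0, 1))
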